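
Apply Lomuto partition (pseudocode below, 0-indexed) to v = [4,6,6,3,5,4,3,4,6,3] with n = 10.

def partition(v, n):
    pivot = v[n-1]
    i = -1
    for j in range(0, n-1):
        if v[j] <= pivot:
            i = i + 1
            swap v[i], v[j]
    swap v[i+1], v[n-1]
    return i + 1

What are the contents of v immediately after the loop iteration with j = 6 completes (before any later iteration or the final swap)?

pivot = v[9] = 3; i = -1
j=0: v[0]=4 > 3 → no swap
j=1: v[1]=6 > 3 → no swap
j=2: v[2]=6 > 3 → no swap
j=3: v[3]=3 ≤ 3 → i=0, swap v[0],v[3] → [3,6,6,4,5,4,3,4,6,3]
j=4: v[4]=5 > 3 → no swap
j=5: v[5]=4 > 3 → no swap
j=6: v[6]=3 ≤ 3 → i=1, swap v[1],v[6] → [3,3,6,4,5,4,6,4,6,3]
(after j=6) v = [3,3,6,4,5,4,6,4,6,3]

[3,3,6,4,5,4,6,4,6,3]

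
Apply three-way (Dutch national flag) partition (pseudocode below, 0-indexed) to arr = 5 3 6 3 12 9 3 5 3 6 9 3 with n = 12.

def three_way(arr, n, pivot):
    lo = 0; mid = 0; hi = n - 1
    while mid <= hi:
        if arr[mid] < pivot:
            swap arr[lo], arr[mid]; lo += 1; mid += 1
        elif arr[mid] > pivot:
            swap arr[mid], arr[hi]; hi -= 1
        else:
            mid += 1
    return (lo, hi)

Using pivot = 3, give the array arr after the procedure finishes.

lo=0 mid=0 hi=11
5>3: swap(0,11), hi=10 ⇒ 3 3 6 3 12 9 3 5 3 6 9 5
3=3: mid=1
3=3: mid=2
6>3: swap(2,10), hi=9 ⇒ 3 3 9 3 12 9 3 5 3 6 6 5
9>3: swap(2,9), hi=8 ⇒ 3 3 6 3 12 9 3 5 3 9 6 5
6>3: swap(2,8), hi=7 ⇒ 3 3 3 3 12 9 3 5 6 9 6 5
3=3: mid=3
3=3: mid=4
12>3: swap(4,7), hi=6 ⇒ 3 3 3 3 5 9 3 12 6 9 6 5
5>3: swap(4,6), hi=5 ⇒ 3 3 3 3 3 9 5 12 6 9 6 5
3=3: mid=5
9>3: swap(5,5), hi=4 ⇒ 3 3 3 3 3 9 5 12 6 9 6 5
done. lo=0 hi=4; arr=3 3 3 3 3 9 5 12 6 9 6 5

3 3 3 3 3 9 5 12 6 9 6 5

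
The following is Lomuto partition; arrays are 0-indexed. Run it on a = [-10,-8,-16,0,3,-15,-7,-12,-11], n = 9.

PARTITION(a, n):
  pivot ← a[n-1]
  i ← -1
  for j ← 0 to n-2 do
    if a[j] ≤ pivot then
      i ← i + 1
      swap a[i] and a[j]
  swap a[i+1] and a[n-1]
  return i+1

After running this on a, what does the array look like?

[-16,-15,-12,-11,3,-8,-7,-10,0]

pivot=-11, i=-1
j=0: -10>-11, skip
j=1: -8>-11, skip
j=2: -16≤-11, i=0, swap(0,2) ⇒ [-16,-8,-10,0,3,-15,-7,-12,-11]
j=3: 0>-11, skip
j=4: 3>-11, skip
j=5: -15≤-11, i=1, swap(1,5) ⇒ [-16,-15,-10,0,3,-8,-7,-12,-11]
j=6: -7>-11, skip
j=7: -12≤-11, i=2, swap(2,7) ⇒ [-16,-15,-12,0,3,-8,-7,-10,-11]
swap(3,8) ⇒ [-16,-15,-12,-11,3,-8,-7,-10,0]; return 3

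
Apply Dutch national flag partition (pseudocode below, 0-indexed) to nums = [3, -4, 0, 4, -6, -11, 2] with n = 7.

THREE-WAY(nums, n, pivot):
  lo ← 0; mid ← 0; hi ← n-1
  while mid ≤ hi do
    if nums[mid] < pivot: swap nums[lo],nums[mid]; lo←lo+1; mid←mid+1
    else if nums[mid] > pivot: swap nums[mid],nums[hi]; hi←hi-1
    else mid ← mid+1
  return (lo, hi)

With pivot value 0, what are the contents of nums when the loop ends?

lo=0 mid=0 hi=6
3>0: swap(0,6), hi=5 ⇒ [2, -4, 0, 4, -6, -11, 3]
2>0: swap(0,5), hi=4 ⇒ [-11, -4, 0, 4, -6, 2, 3]
-11<0: swap(0,0), lo=1 mid=1 ⇒ [-11, -4, 0, 4, -6, 2, 3]
-4<0: swap(1,1), lo=2 mid=2 ⇒ [-11, -4, 0, 4, -6, 2, 3]
0=0: mid=3
4>0: swap(3,4), hi=3 ⇒ [-11, -4, 0, -6, 4, 2, 3]
-6<0: swap(2,3), lo=3 mid=4 ⇒ [-11, -4, -6, 0, 4, 2, 3]
done. lo=3 hi=3; nums=[-11, -4, -6, 0, 4, 2, 3]

[-11, -4, -6, 0, 4, 2, 3]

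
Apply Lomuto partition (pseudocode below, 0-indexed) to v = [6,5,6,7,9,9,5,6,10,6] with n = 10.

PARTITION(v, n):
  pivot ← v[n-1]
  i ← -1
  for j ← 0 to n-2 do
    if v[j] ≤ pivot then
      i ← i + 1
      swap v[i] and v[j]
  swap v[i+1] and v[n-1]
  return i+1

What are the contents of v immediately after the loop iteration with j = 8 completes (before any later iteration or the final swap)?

[6,5,6,5,6,9,7,9,10,6]

pivot=6, i=-1
j=0: 6≤6, i=0, swap(0,0) ⇒ [6,5,6,7,9,9,5,6,10,6]
j=1: 5≤6, i=1, swap(1,1) ⇒ [6,5,6,7,9,9,5,6,10,6]
j=2: 6≤6, i=2, swap(2,2) ⇒ [6,5,6,7,9,9,5,6,10,6]
j=3: 7>6, skip
j=4: 9>6, skip
j=5: 9>6, skip
j=6: 5≤6, i=3, swap(3,6) ⇒ [6,5,6,5,9,9,7,6,10,6]
j=7: 6≤6, i=4, swap(4,7) ⇒ [6,5,6,5,6,9,7,9,10,6]
j=8: 10>6, skip
(after j=8) v = [6,5,6,5,6,9,7,9,10,6]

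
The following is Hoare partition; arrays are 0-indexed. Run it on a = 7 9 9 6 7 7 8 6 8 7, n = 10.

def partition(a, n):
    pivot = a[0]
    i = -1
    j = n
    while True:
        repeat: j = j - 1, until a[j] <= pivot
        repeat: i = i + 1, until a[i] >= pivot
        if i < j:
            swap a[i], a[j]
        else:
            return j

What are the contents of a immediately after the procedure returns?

pivot=7
j stops at 9 (7), i stops at 0 (7); swap ⇒ 7 9 9 6 7 7 8 6 8 7
j stops at 7 (6), i stops at 1 (9); swap ⇒ 7 6 9 6 7 7 8 9 8 7
j stops at 5 (7), i stops at 2 (9); swap ⇒ 7 6 7 6 7 9 8 9 8 7
j stops at 4, i stops at 4; i≥j ⇒ return 4. a=7 6 7 6 7 9 8 9 8 7

7 6 7 6 7 9 8 9 8 7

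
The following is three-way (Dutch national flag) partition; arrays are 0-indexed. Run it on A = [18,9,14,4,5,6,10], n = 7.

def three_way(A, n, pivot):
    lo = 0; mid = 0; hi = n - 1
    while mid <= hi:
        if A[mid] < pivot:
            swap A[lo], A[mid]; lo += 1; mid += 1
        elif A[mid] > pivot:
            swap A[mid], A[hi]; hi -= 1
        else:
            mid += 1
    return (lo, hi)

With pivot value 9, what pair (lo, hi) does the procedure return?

(3, 3)

pivot = 9; lo=0, mid=0, hi=6
A[mid]=18>9: swap A[0],A[6]; hi=5 → [10,9,14,4,5,6,18]
A[mid]=10>9: swap A[0],A[5]; hi=4 → [6,9,14,4,5,10,18]
A[mid]=6<9: swap A[0],A[0]; lo=1,mid=1 → [6,9,14,4,5,10,18]
A[mid]=9=9: mid=2
A[mid]=14>9: swap A[2],A[4]; hi=3 → [6,9,5,4,14,10,18]
A[mid]=5<9: swap A[1],A[2]; lo=2,mid=3 → [6,5,9,4,14,10,18]
A[mid]=4<9: swap A[2],A[3]; lo=3,mid=4 → [6,5,4,9,14,10,18]
end: lo=3, hi=3; A = [6,5,4,9,14,10,18]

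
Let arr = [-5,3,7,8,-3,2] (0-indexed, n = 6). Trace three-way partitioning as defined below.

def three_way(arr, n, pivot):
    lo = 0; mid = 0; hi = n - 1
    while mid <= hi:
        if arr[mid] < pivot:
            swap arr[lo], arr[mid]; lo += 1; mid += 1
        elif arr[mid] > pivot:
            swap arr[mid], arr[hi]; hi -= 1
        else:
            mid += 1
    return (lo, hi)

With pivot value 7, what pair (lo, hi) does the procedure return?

pivot = 7; lo=0, mid=0, hi=5
arr[mid]=-5<7: swap arr[0],arr[0]; lo=1,mid=1 → [-5,3,7,8,-3,2]
arr[mid]=3<7: swap arr[1],arr[1]; lo=2,mid=2 → [-5,3,7,8,-3,2]
arr[mid]=7=7: mid=3
arr[mid]=8>7: swap arr[3],arr[5]; hi=4 → [-5,3,7,2,-3,8]
arr[mid]=2<7: swap arr[2],arr[3]; lo=3,mid=4 → [-5,3,2,7,-3,8]
arr[mid]=-3<7: swap arr[3],arr[4]; lo=4,mid=5 → [-5,3,2,-3,7,8]
end: lo=4, hi=4; arr = [-5,3,2,-3,7,8]

(4, 4)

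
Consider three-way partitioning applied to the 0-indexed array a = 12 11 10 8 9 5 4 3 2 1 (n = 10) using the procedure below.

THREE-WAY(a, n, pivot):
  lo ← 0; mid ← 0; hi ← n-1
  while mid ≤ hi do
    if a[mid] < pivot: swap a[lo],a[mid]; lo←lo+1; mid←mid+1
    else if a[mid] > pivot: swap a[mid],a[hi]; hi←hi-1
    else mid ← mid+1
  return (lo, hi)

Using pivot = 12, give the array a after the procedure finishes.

lo=0 mid=0 hi=9
12=12: mid=1
11<12: swap(0,1), lo=1 mid=2 ⇒ 11 12 10 8 9 5 4 3 2 1
10<12: swap(1,2), lo=2 mid=3 ⇒ 11 10 12 8 9 5 4 3 2 1
8<12: swap(2,3), lo=3 mid=4 ⇒ 11 10 8 12 9 5 4 3 2 1
9<12: swap(3,4), lo=4 mid=5 ⇒ 11 10 8 9 12 5 4 3 2 1
5<12: swap(4,5), lo=5 mid=6 ⇒ 11 10 8 9 5 12 4 3 2 1
4<12: swap(5,6), lo=6 mid=7 ⇒ 11 10 8 9 5 4 12 3 2 1
3<12: swap(6,7), lo=7 mid=8 ⇒ 11 10 8 9 5 4 3 12 2 1
2<12: swap(7,8), lo=8 mid=9 ⇒ 11 10 8 9 5 4 3 2 12 1
1<12: swap(8,9), lo=9 mid=10 ⇒ 11 10 8 9 5 4 3 2 1 12
done. lo=9 hi=9; a=11 10 8 9 5 4 3 2 1 12

11 10 8 9 5 4 3 2 1 12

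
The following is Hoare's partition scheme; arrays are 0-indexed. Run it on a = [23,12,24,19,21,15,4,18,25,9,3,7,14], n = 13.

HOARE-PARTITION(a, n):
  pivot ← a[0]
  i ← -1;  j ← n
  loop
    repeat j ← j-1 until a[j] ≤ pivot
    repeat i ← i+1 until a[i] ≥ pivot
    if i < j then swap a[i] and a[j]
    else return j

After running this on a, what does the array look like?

pivot=23
j stops at 12 (14), i stops at 0 (23); swap ⇒ [14,12,24,19,21,15,4,18,25,9,3,7,23]
j stops at 11 (7), i stops at 2 (24); swap ⇒ [14,12,7,19,21,15,4,18,25,9,3,24,23]
j stops at 10 (3), i stops at 8 (25); swap ⇒ [14,12,7,19,21,15,4,18,3,9,25,24,23]
j stops at 9, i stops at 10; i≥j ⇒ return 9. a=[14,12,7,19,21,15,4,18,3,9,25,24,23]

[14,12,7,19,21,15,4,18,3,9,25,24,23]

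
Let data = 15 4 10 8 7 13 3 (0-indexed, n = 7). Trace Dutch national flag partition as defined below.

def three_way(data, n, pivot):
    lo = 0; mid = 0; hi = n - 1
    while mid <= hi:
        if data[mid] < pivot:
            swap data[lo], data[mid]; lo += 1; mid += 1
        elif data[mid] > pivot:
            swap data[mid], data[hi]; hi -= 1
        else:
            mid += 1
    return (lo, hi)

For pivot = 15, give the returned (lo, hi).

(6, 6)

pivot = 15; lo=0, mid=0, hi=6
data[mid]=15=15: mid=1
data[mid]=4<15: swap data[0],data[1]; lo=1,mid=2 → 4 15 10 8 7 13 3
data[mid]=10<15: swap data[1],data[2]; lo=2,mid=3 → 4 10 15 8 7 13 3
data[mid]=8<15: swap data[2],data[3]; lo=3,mid=4 → 4 10 8 15 7 13 3
data[mid]=7<15: swap data[3],data[4]; lo=4,mid=5 → 4 10 8 7 15 13 3
data[mid]=13<15: swap data[4],data[5]; lo=5,mid=6 → 4 10 8 7 13 15 3
data[mid]=3<15: swap data[5],data[6]; lo=6,mid=7 → 4 10 8 7 13 3 15
end: lo=6, hi=6; data = 4 10 8 7 13 3 15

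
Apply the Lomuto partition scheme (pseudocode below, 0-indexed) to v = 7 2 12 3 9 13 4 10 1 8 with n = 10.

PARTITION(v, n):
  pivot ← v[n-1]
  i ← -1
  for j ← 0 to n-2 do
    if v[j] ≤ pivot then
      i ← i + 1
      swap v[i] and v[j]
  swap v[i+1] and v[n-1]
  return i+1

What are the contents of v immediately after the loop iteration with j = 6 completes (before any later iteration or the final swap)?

pivot = v[9] = 8; i = -1
j=0: v[0]=7 ≤ 8 → i=0, swap v[0],v[0] (no change) → 7 2 12 3 9 13 4 10 1 8
j=1: v[1]=2 ≤ 8 → i=1, swap v[1],v[1] (no change) → 7 2 12 3 9 13 4 10 1 8
j=2: v[2]=12 > 8 → no swap
j=3: v[3]=3 ≤ 8 → i=2, swap v[2],v[3] → 7 2 3 12 9 13 4 10 1 8
j=4: v[4]=9 > 8 → no swap
j=5: v[5]=13 > 8 → no swap
j=6: v[6]=4 ≤ 8 → i=3, swap v[3],v[6] → 7 2 3 4 9 13 12 10 1 8
(after j=6) v = 7 2 3 4 9 13 12 10 1 8

7 2 3 4 9 13 12 10 1 8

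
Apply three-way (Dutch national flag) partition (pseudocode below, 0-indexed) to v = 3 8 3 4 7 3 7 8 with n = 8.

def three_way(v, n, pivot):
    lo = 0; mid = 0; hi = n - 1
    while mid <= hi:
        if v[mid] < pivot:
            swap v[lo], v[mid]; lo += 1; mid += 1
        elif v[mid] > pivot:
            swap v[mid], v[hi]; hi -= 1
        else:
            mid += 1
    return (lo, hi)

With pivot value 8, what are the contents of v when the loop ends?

lo=0 mid=0 hi=7
3<8: swap(0,0), lo=1 mid=1 ⇒ 3 8 3 4 7 3 7 8
8=8: mid=2
3<8: swap(1,2), lo=2 mid=3 ⇒ 3 3 8 4 7 3 7 8
4<8: swap(2,3), lo=3 mid=4 ⇒ 3 3 4 8 7 3 7 8
7<8: swap(3,4), lo=4 mid=5 ⇒ 3 3 4 7 8 3 7 8
3<8: swap(4,5), lo=5 mid=6 ⇒ 3 3 4 7 3 8 7 8
7<8: swap(5,6), lo=6 mid=7 ⇒ 3 3 4 7 3 7 8 8
8=8: mid=8
done. lo=6 hi=7; v=3 3 4 7 3 7 8 8

3 3 4 7 3 7 8 8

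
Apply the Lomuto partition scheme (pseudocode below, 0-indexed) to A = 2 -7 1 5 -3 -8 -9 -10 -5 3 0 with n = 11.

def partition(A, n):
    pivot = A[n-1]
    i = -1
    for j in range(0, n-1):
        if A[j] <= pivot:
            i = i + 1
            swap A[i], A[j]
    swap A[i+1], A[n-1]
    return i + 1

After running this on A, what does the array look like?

pivot = A[10] = 0; i = -1
j=0: A[0]=2 > 0 → no swap
j=1: A[1]=-7 ≤ 0 → i=0, swap A[0],A[1] → -7 2 1 5 -3 -8 -9 -10 -5 3 0
j=2: A[2]=1 > 0 → no swap
j=3: A[3]=5 > 0 → no swap
j=4: A[4]=-3 ≤ 0 → i=1, swap A[1],A[4] → -7 -3 1 5 2 -8 -9 -10 -5 3 0
j=5: A[5]=-8 ≤ 0 → i=2, swap A[2],A[5] → -7 -3 -8 5 2 1 -9 -10 -5 3 0
j=6: A[6]=-9 ≤ 0 → i=3, swap A[3],A[6] → -7 -3 -8 -9 2 1 5 -10 -5 3 0
j=7: A[7]=-10 ≤ 0 → i=4, swap A[4],A[7] → -7 -3 -8 -9 -10 1 5 2 -5 3 0
j=8: A[8]=-5 ≤ 0 → i=5, swap A[5],A[8] → -7 -3 -8 -9 -10 -5 5 2 1 3 0
j=9: A[9]=3 > 0 → no swap
final swap A[6],A[10] → -7 -3 -8 -9 -10 -5 0 2 1 3 5; return 6

-7 -3 -8 -9 -10 -5 0 2 1 3 5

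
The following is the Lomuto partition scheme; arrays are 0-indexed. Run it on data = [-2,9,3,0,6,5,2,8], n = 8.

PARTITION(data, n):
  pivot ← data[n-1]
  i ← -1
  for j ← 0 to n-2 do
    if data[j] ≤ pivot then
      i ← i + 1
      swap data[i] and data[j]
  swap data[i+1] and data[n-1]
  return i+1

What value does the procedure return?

6

pivot=8, i=-1
j=0: -2≤8, i=0, swap(0,0) ⇒ [-2,9,3,0,6,5,2,8]
j=1: 9>8, skip
j=2: 3≤8, i=1, swap(1,2) ⇒ [-2,3,9,0,6,5,2,8]
j=3: 0≤8, i=2, swap(2,3) ⇒ [-2,3,0,9,6,5,2,8]
j=4: 6≤8, i=3, swap(3,4) ⇒ [-2,3,0,6,9,5,2,8]
j=5: 5≤8, i=4, swap(4,5) ⇒ [-2,3,0,6,5,9,2,8]
j=6: 2≤8, i=5, swap(5,6) ⇒ [-2,3,0,6,5,2,9,8]
swap(6,7) ⇒ [-2,3,0,6,5,2,8,9]; return 6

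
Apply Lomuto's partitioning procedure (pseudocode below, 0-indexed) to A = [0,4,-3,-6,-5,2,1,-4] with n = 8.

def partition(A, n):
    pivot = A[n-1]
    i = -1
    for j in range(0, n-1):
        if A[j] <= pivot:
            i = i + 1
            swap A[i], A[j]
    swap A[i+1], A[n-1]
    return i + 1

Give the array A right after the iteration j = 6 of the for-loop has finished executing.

[-6,-5,-3,0,4,2,1,-4]

pivot = A[7] = -4; i = -1
j=0: A[0]=0 > -4 → no swap
j=1: A[1]=4 > -4 → no swap
j=2: A[2]=-3 > -4 → no swap
j=3: A[3]=-6 ≤ -4 → i=0, swap A[0],A[3] → [-6,4,-3,0,-5,2,1,-4]
j=4: A[4]=-5 ≤ -4 → i=1, swap A[1],A[4] → [-6,-5,-3,0,4,2,1,-4]
j=5: A[5]=2 > -4 → no swap
j=6: A[6]=1 > -4 → no swap
(after j=6) A = [-6,-5,-3,0,4,2,1,-4]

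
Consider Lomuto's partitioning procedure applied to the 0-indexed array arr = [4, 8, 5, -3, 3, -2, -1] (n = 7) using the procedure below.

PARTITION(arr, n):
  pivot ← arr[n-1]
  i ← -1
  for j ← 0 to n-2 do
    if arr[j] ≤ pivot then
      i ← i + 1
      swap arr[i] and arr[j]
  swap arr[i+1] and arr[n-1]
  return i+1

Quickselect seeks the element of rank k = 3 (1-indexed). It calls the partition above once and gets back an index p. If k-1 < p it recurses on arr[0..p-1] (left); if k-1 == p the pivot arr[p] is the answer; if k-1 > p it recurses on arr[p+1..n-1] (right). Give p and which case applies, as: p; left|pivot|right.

pivot=-1, i=-1
j=0: 4>-1, skip
j=1: 8>-1, skip
j=2: 5>-1, skip
j=3: -3≤-1, i=0, swap(0,3) ⇒ [-3, 8, 5, 4, 3, -2, -1]
j=4: 3>-1, skip
j=5: -2≤-1, i=1, swap(1,5) ⇒ [-3, -2, 5, 4, 3, 8, -1]
swap(2,6) ⇒ [-3, -2, -1, 4, 3, 8, 5]; return 2
p = 2; k-1 = 2 == 2 ⇒ pivot

2; pivot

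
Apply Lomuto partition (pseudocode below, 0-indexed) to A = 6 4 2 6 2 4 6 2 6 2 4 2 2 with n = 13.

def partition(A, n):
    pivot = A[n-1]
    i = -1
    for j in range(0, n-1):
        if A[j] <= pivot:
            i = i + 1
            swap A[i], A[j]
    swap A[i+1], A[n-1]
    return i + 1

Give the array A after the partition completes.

pivot=2, i=-1
j=0: 6>2, skip
j=1: 4>2, skip
j=2: 2≤2, i=0, swap(0,2) ⇒ 2 4 6 6 2 4 6 2 6 2 4 2 2
j=3: 6>2, skip
j=4: 2≤2, i=1, swap(1,4) ⇒ 2 2 6 6 4 4 6 2 6 2 4 2 2
j=5: 4>2, skip
j=6: 6>2, skip
j=7: 2≤2, i=2, swap(2,7) ⇒ 2 2 2 6 4 4 6 6 6 2 4 2 2
j=8: 6>2, skip
j=9: 2≤2, i=3, swap(3,9) ⇒ 2 2 2 2 4 4 6 6 6 6 4 2 2
j=10: 4>2, skip
j=11: 2≤2, i=4, swap(4,11) ⇒ 2 2 2 2 2 4 6 6 6 6 4 4 2
swap(5,12) ⇒ 2 2 2 2 2 2 6 6 6 6 4 4 4; return 5

2 2 2 2 2 2 6 6 6 6 4 4 4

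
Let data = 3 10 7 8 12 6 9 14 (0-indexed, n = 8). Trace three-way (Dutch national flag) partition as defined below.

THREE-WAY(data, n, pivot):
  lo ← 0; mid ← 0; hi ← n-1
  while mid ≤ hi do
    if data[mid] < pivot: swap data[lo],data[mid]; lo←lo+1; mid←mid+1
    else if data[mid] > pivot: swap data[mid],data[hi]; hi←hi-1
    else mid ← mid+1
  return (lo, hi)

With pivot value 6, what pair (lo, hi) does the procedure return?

(1, 1)

lo=0 mid=0 hi=7
3<6: swap(0,0), lo=1 mid=1 ⇒ 3 10 7 8 12 6 9 14
10>6: swap(1,7), hi=6 ⇒ 3 14 7 8 12 6 9 10
14>6: swap(1,6), hi=5 ⇒ 3 9 7 8 12 6 14 10
9>6: swap(1,5), hi=4 ⇒ 3 6 7 8 12 9 14 10
6=6: mid=2
7>6: swap(2,4), hi=3 ⇒ 3 6 12 8 7 9 14 10
12>6: swap(2,3), hi=2 ⇒ 3 6 8 12 7 9 14 10
8>6: swap(2,2), hi=1 ⇒ 3 6 8 12 7 9 14 10
done. lo=1 hi=1; data=3 6 8 12 7 9 14 10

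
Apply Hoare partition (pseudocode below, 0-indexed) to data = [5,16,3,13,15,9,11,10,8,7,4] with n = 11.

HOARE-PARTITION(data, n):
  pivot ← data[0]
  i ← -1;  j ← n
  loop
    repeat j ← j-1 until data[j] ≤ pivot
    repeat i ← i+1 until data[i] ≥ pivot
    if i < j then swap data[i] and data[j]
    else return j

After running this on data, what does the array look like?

[4,3,16,13,15,9,11,10,8,7,5]

pivot=5
j stops at 10 (4), i stops at 0 (5); swap ⇒ [4,16,3,13,15,9,11,10,8,7,5]
j stops at 2 (3), i stops at 1 (16); swap ⇒ [4,3,16,13,15,9,11,10,8,7,5]
j stops at 1, i stops at 2; i≥j ⇒ return 1. data=[4,3,16,13,15,9,11,10,8,7,5]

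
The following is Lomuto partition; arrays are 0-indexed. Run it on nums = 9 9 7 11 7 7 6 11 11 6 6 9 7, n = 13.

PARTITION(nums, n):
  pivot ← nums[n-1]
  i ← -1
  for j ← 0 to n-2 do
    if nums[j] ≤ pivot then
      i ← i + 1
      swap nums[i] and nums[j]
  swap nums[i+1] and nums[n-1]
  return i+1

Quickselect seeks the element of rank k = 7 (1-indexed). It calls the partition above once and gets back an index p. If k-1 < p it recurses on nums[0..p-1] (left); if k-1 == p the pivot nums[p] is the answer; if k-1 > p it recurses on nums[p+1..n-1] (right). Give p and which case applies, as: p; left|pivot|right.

pivot=7, i=-1
j=0: 9>7, skip
j=1: 9>7, skip
j=2: 7≤7, i=0, swap(0,2) ⇒ 7 9 9 11 7 7 6 11 11 6 6 9 7
j=3: 11>7, skip
j=4: 7≤7, i=1, swap(1,4) ⇒ 7 7 9 11 9 7 6 11 11 6 6 9 7
j=5: 7≤7, i=2, swap(2,5) ⇒ 7 7 7 11 9 9 6 11 11 6 6 9 7
j=6: 6≤7, i=3, swap(3,6) ⇒ 7 7 7 6 9 9 11 11 11 6 6 9 7
j=7: 11>7, skip
j=8: 11>7, skip
j=9: 6≤7, i=4, swap(4,9) ⇒ 7 7 7 6 6 9 11 11 11 9 6 9 7
j=10: 6≤7, i=5, swap(5,10) ⇒ 7 7 7 6 6 6 11 11 11 9 9 9 7
j=11: 9>7, skip
swap(6,12) ⇒ 7 7 7 6 6 6 7 11 11 9 9 9 11; return 6
p = 6; k-1 = 6 == 6 ⇒ pivot

6; pivot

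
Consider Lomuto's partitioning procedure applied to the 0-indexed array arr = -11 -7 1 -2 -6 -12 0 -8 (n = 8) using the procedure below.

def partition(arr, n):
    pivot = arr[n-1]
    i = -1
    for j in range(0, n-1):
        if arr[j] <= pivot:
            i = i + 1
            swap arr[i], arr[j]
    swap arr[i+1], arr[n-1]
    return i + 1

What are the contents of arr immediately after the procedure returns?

-11 -12 -8 -2 -6 -7 0 1

pivot = arr[7] = -8; i = -1
j=0: arr[0]=-11 ≤ -8 → i=0, swap arr[0],arr[0] (no change) → -11 -7 1 -2 -6 -12 0 -8
j=1: arr[1]=-7 > -8 → no swap
j=2: arr[2]=1 > -8 → no swap
j=3: arr[3]=-2 > -8 → no swap
j=4: arr[4]=-6 > -8 → no swap
j=5: arr[5]=-12 ≤ -8 → i=1, swap arr[1],arr[5] → -11 -12 1 -2 -6 -7 0 -8
j=6: arr[6]=0 > -8 → no swap
final swap arr[2],arr[7] → -11 -12 -8 -2 -6 -7 0 1; return 2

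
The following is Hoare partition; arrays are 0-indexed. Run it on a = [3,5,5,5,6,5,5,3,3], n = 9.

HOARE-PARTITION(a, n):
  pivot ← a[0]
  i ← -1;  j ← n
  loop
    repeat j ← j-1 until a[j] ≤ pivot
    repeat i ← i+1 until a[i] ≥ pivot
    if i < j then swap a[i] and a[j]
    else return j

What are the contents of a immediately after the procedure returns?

[3,3,5,5,6,5,5,5,3]

pivot = a[0] = 3; i = -1, j = 9
j→8 (a[8]=3≤3), i→0 (a[0]=3≥3); i<j, swap → [3,5,5,5,6,5,5,3,3]
j→7 (a[7]=3≤3), i→1 (a[1]=5≥3); i<j, swap → [3,3,5,5,6,5,5,5,3]
j→1, i→2; i≥j, return j=1. a = [3,3,5,5,6,5,5,5,3]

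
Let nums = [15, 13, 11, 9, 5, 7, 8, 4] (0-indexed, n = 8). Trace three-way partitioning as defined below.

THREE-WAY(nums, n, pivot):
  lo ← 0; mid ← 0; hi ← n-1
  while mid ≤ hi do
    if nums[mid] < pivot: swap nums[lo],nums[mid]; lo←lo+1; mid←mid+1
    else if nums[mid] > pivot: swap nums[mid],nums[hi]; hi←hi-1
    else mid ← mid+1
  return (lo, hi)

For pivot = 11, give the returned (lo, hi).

pivot = 11; lo=0, mid=0, hi=7
nums[mid]=15>11: swap nums[0],nums[7]; hi=6 → [4, 13, 11, 9, 5, 7, 8, 15]
nums[mid]=4<11: swap nums[0],nums[0]; lo=1,mid=1 → [4, 13, 11, 9, 5, 7, 8, 15]
nums[mid]=13>11: swap nums[1],nums[6]; hi=5 → [4, 8, 11, 9, 5, 7, 13, 15]
nums[mid]=8<11: swap nums[1],nums[1]; lo=2,mid=2 → [4, 8, 11, 9, 5, 7, 13, 15]
nums[mid]=11=11: mid=3
nums[mid]=9<11: swap nums[2],nums[3]; lo=3,mid=4 → [4, 8, 9, 11, 5, 7, 13, 15]
nums[mid]=5<11: swap nums[3],nums[4]; lo=4,mid=5 → [4, 8, 9, 5, 11, 7, 13, 15]
nums[mid]=7<11: swap nums[4],nums[5]; lo=5,mid=6 → [4, 8, 9, 5, 7, 11, 13, 15]
end: lo=5, hi=5; nums = [4, 8, 9, 5, 7, 11, 13, 15]

(5, 5)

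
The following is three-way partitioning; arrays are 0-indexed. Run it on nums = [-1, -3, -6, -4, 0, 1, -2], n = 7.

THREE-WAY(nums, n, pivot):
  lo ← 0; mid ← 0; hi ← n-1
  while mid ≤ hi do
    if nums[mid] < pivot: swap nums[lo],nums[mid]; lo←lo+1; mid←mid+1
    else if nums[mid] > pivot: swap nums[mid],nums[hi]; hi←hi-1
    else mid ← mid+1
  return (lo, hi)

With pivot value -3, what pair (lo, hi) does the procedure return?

lo=0 mid=0 hi=6
-1>-3: swap(0,6), hi=5 ⇒ [-2, -3, -6, -4, 0, 1, -1]
-2>-3: swap(0,5), hi=4 ⇒ [1, -3, -6, -4, 0, -2, -1]
1>-3: swap(0,4), hi=3 ⇒ [0, -3, -6, -4, 1, -2, -1]
0>-3: swap(0,3), hi=2 ⇒ [-4, -3, -6, 0, 1, -2, -1]
-4<-3: swap(0,0), lo=1 mid=1 ⇒ [-4, -3, -6, 0, 1, -2, -1]
-3=-3: mid=2
-6<-3: swap(1,2), lo=2 mid=3 ⇒ [-4, -6, -3, 0, 1, -2, -1]
done. lo=2 hi=2; nums=[-4, -6, -3, 0, 1, -2, -1]

(2, 2)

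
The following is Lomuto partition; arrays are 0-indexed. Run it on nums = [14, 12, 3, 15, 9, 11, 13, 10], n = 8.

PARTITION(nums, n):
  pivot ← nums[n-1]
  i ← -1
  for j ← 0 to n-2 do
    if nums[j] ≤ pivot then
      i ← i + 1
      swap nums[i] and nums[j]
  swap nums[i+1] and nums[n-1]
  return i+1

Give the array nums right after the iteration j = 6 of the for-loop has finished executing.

[3, 9, 14, 15, 12, 11, 13, 10]

pivot=10, i=-1
j=0: 14>10, skip
j=1: 12>10, skip
j=2: 3≤10, i=0, swap(0,2) ⇒ [3, 12, 14, 15, 9, 11, 13, 10]
j=3: 15>10, skip
j=4: 9≤10, i=1, swap(1,4) ⇒ [3, 9, 14, 15, 12, 11, 13, 10]
j=5: 11>10, skip
j=6: 13>10, skip
(after j=6) nums = [3, 9, 14, 15, 12, 11, 13, 10]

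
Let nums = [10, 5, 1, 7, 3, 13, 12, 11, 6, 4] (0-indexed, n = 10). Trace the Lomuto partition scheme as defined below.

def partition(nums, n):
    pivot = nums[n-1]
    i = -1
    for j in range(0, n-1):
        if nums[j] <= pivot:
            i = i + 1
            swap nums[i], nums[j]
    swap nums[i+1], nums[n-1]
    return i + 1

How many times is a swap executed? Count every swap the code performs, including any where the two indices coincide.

pivot=4, i=-1
j=0: 10>4, skip
j=1: 5>4, skip
j=2: 1≤4, i=0, swap(0,2) ⇒ [1, 5, 10, 7, 3, 13, 12, 11, 6, 4]
j=3: 7>4, skip
j=4: 3≤4, i=1, swap(1,4) ⇒ [1, 3, 10, 7, 5, 13, 12, 11, 6, 4]
j=5: 13>4, skip
j=6: 12>4, skip
j=7: 11>4, skip
j=8: 6>4, skip
swap(2,9) ⇒ [1, 3, 4, 7, 5, 13, 12, 11, 6, 10]; return 2

3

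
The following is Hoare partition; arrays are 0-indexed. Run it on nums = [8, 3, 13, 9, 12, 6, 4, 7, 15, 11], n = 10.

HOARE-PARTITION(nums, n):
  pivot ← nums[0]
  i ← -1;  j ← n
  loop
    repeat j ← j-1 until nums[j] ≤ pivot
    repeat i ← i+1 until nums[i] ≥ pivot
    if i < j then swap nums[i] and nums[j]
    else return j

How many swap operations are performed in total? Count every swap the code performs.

3

pivot=8
j stops at 7 (7), i stops at 0 (8); swap ⇒ [7, 3, 13, 9, 12, 6, 4, 8, 15, 11]
j stops at 6 (4), i stops at 2 (13); swap ⇒ [7, 3, 4, 9, 12, 6, 13, 8, 15, 11]
j stops at 5 (6), i stops at 3 (9); swap ⇒ [7, 3, 4, 6, 12, 9, 13, 8, 15, 11]
j stops at 3, i stops at 4; i≥j ⇒ return 3. nums=[7, 3, 4, 6, 12, 9, 13, 8, 15, 11]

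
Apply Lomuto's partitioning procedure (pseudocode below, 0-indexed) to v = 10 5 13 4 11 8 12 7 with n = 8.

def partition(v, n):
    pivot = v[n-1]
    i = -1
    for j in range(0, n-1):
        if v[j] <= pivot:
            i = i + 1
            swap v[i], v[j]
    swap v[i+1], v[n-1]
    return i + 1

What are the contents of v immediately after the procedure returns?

pivot = v[7] = 7; i = -1
j=0: v[0]=10 > 7 → no swap
j=1: v[1]=5 ≤ 7 → i=0, swap v[0],v[1] → 5 10 13 4 11 8 12 7
j=2: v[2]=13 > 7 → no swap
j=3: v[3]=4 ≤ 7 → i=1, swap v[1],v[3] → 5 4 13 10 11 8 12 7
j=4: v[4]=11 > 7 → no swap
j=5: v[5]=8 > 7 → no swap
j=6: v[6]=12 > 7 → no swap
final swap v[2],v[7] → 5 4 7 10 11 8 12 13; return 2

5 4 7 10 11 8 12 13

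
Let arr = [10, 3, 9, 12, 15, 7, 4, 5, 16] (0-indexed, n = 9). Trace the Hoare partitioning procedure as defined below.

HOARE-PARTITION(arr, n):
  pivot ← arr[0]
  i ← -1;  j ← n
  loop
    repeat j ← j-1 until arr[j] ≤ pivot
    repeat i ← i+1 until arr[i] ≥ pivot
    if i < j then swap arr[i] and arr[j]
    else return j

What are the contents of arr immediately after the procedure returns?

pivot = arr[0] = 10; i = -1, j = 9
j→7 (arr[7]=5≤10), i→0 (arr[0]=10≥10); i<j, swap → [5, 3, 9, 12, 15, 7, 4, 10, 16]
j→6 (arr[6]=4≤10), i→3 (arr[3]=12≥10); i<j, swap → [5, 3, 9, 4, 15, 7, 12, 10, 16]
j→5 (arr[5]=7≤10), i→4 (arr[4]=15≥10); i<j, swap → [5, 3, 9, 4, 7, 15, 12, 10, 16]
j→4, i→5; i≥j, return j=4. arr = [5, 3, 9, 4, 7, 15, 12, 10, 16]

[5, 3, 9, 4, 7, 15, 12, 10, 16]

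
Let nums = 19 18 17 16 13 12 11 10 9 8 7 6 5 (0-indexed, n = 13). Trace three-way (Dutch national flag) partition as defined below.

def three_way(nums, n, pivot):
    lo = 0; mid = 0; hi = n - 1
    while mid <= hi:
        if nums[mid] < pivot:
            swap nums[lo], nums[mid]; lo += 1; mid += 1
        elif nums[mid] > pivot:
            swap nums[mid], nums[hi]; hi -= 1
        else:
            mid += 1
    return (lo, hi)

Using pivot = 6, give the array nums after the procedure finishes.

lo=0 mid=0 hi=12
19>6: swap(0,12), hi=11 ⇒ 5 18 17 16 13 12 11 10 9 8 7 6 19
5<6: swap(0,0), lo=1 mid=1 ⇒ 5 18 17 16 13 12 11 10 9 8 7 6 19
18>6: swap(1,11), hi=10 ⇒ 5 6 17 16 13 12 11 10 9 8 7 18 19
6=6: mid=2
17>6: swap(2,10), hi=9 ⇒ 5 6 7 16 13 12 11 10 9 8 17 18 19
7>6: swap(2,9), hi=8 ⇒ 5 6 8 16 13 12 11 10 9 7 17 18 19
8>6: swap(2,8), hi=7 ⇒ 5 6 9 16 13 12 11 10 8 7 17 18 19
9>6: swap(2,7), hi=6 ⇒ 5 6 10 16 13 12 11 9 8 7 17 18 19
10>6: swap(2,6), hi=5 ⇒ 5 6 11 16 13 12 10 9 8 7 17 18 19
11>6: swap(2,5), hi=4 ⇒ 5 6 12 16 13 11 10 9 8 7 17 18 19
12>6: swap(2,4), hi=3 ⇒ 5 6 13 16 12 11 10 9 8 7 17 18 19
13>6: swap(2,3), hi=2 ⇒ 5 6 16 13 12 11 10 9 8 7 17 18 19
16>6: swap(2,2), hi=1 ⇒ 5 6 16 13 12 11 10 9 8 7 17 18 19
done. lo=1 hi=1; nums=5 6 16 13 12 11 10 9 8 7 17 18 19

5 6 16 13 12 11 10 9 8 7 17 18 19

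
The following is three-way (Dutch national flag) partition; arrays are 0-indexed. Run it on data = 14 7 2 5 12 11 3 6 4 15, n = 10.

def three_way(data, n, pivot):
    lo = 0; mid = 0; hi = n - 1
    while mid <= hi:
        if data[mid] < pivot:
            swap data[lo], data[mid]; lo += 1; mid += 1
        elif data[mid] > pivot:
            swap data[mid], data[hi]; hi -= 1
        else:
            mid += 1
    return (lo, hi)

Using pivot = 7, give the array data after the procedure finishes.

4 2 5 6 3 7 11 12 15 14

pivot = 7; lo=0, mid=0, hi=9
data[mid]=14>7: swap data[0],data[9]; hi=8 → 15 7 2 5 12 11 3 6 4 14
data[mid]=15>7: swap data[0],data[8]; hi=7 → 4 7 2 5 12 11 3 6 15 14
data[mid]=4<7: swap data[0],data[0]; lo=1,mid=1 → 4 7 2 5 12 11 3 6 15 14
data[mid]=7=7: mid=2
data[mid]=2<7: swap data[1],data[2]; lo=2,mid=3 → 4 2 7 5 12 11 3 6 15 14
data[mid]=5<7: swap data[2],data[3]; lo=3,mid=4 → 4 2 5 7 12 11 3 6 15 14
data[mid]=12>7: swap data[4],data[7]; hi=6 → 4 2 5 7 6 11 3 12 15 14
data[mid]=6<7: swap data[3],data[4]; lo=4,mid=5 → 4 2 5 6 7 11 3 12 15 14
data[mid]=11>7: swap data[5],data[6]; hi=5 → 4 2 5 6 7 3 11 12 15 14
data[mid]=3<7: swap data[4],data[5]; lo=5,mid=6 → 4 2 5 6 3 7 11 12 15 14
end: lo=5, hi=5; data = 4 2 5 6 3 7 11 12 15 14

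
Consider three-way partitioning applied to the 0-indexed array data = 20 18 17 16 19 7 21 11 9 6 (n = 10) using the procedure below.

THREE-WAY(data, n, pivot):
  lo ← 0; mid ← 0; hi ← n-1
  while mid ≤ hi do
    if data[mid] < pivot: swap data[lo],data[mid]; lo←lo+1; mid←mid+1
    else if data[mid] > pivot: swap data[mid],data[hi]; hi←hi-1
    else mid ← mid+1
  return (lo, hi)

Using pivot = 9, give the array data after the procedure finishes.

6 7 9 19 16 21 11 17 18 20

pivot = 9; lo=0, mid=0, hi=9
data[mid]=20>9: swap data[0],data[9]; hi=8 → 6 18 17 16 19 7 21 11 9 20
data[mid]=6<9: swap data[0],data[0]; lo=1,mid=1 → 6 18 17 16 19 7 21 11 9 20
data[mid]=18>9: swap data[1],data[8]; hi=7 → 6 9 17 16 19 7 21 11 18 20
data[mid]=9=9: mid=2
data[mid]=17>9: swap data[2],data[7]; hi=6 → 6 9 11 16 19 7 21 17 18 20
data[mid]=11>9: swap data[2],data[6]; hi=5 → 6 9 21 16 19 7 11 17 18 20
data[mid]=21>9: swap data[2],data[5]; hi=4 → 6 9 7 16 19 21 11 17 18 20
data[mid]=7<9: swap data[1],data[2]; lo=2,mid=3 → 6 7 9 16 19 21 11 17 18 20
data[mid]=16>9: swap data[3],data[4]; hi=3 → 6 7 9 19 16 21 11 17 18 20
data[mid]=19>9: swap data[3],data[3]; hi=2 → 6 7 9 19 16 21 11 17 18 20
end: lo=2, hi=2; data = 6 7 9 19 16 21 11 17 18 20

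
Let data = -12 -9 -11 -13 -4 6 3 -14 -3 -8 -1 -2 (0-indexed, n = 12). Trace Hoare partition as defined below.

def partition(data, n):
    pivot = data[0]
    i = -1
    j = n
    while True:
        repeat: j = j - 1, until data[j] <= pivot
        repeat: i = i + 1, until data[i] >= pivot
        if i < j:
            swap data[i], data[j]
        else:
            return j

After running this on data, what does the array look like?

-14 -13 -11 -9 -4 6 3 -12 -3 -8 -1 -2

pivot = data[0] = -12; i = -1, j = 12
j→7 (data[7]=-14≤-12), i→0 (data[0]=-12≥-12); i<j, swap → -14 -9 -11 -13 -4 6 3 -12 -3 -8 -1 -2
j→3 (data[3]=-13≤-12), i→1 (data[1]=-9≥-12); i<j, swap → -14 -13 -11 -9 -4 6 3 -12 -3 -8 -1 -2
j→1, i→2; i≥j, return j=1. data = -14 -13 -11 -9 -4 6 3 -12 -3 -8 -1 -2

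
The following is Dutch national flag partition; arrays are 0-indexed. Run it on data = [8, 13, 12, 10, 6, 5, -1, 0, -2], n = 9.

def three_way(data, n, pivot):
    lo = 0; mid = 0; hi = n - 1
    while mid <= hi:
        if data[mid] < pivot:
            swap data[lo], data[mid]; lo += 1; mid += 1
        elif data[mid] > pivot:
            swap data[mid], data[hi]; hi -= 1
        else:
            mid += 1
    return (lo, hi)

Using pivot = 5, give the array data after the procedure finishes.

[-2, 0, -1, 5, 6, 10, 12, 13, 8]

pivot = 5; lo=0, mid=0, hi=8
data[mid]=8>5: swap data[0],data[8]; hi=7 → [-2, 13, 12, 10, 6, 5, -1, 0, 8]
data[mid]=-2<5: swap data[0],data[0]; lo=1,mid=1 → [-2, 13, 12, 10, 6, 5, -1, 0, 8]
data[mid]=13>5: swap data[1],data[7]; hi=6 → [-2, 0, 12, 10, 6, 5, -1, 13, 8]
data[mid]=0<5: swap data[1],data[1]; lo=2,mid=2 → [-2, 0, 12, 10, 6, 5, -1, 13, 8]
data[mid]=12>5: swap data[2],data[6]; hi=5 → [-2, 0, -1, 10, 6, 5, 12, 13, 8]
data[mid]=-1<5: swap data[2],data[2]; lo=3,mid=3 → [-2, 0, -1, 10, 6, 5, 12, 13, 8]
data[mid]=10>5: swap data[3],data[5]; hi=4 → [-2, 0, -1, 5, 6, 10, 12, 13, 8]
data[mid]=5=5: mid=4
data[mid]=6>5: swap data[4],data[4]; hi=3 → [-2, 0, -1, 5, 6, 10, 12, 13, 8]
end: lo=3, hi=3; data = [-2, 0, -1, 5, 6, 10, 12, 13, 8]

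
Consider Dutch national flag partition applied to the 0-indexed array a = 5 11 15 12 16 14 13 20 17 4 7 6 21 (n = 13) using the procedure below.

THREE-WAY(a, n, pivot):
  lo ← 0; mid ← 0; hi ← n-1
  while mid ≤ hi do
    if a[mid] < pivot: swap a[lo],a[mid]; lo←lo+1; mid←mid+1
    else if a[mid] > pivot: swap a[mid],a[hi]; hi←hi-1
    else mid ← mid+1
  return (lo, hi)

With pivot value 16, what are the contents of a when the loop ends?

pivot = 16; lo=0, mid=0, hi=12
a[mid]=5<16: swap a[0],a[0]; lo=1,mid=1 → 5 11 15 12 16 14 13 20 17 4 7 6 21
a[mid]=11<16: swap a[1],a[1]; lo=2,mid=2 → 5 11 15 12 16 14 13 20 17 4 7 6 21
a[mid]=15<16: swap a[2],a[2]; lo=3,mid=3 → 5 11 15 12 16 14 13 20 17 4 7 6 21
a[mid]=12<16: swap a[3],a[3]; lo=4,mid=4 → 5 11 15 12 16 14 13 20 17 4 7 6 21
a[mid]=16=16: mid=5
a[mid]=14<16: swap a[4],a[5]; lo=5,mid=6 → 5 11 15 12 14 16 13 20 17 4 7 6 21
a[mid]=13<16: swap a[5],a[6]; lo=6,mid=7 → 5 11 15 12 14 13 16 20 17 4 7 6 21
a[mid]=20>16: swap a[7],a[12]; hi=11 → 5 11 15 12 14 13 16 21 17 4 7 6 20
a[mid]=21>16: swap a[7],a[11]; hi=10 → 5 11 15 12 14 13 16 6 17 4 7 21 20
a[mid]=6<16: swap a[6],a[7]; lo=7,mid=8 → 5 11 15 12 14 13 6 16 17 4 7 21 20
a[mid]=17>16: swap a[8],a[10]; hi=9 → 5 11 15 12 14 13 6 16 7 4 17 21 20
a[mid]=7<16: swap a[7],a[8]; lo=8,mid=9 → 5 11 15 12 14 13 6 7 16 4 17 21 20
a[mid]=4<16: swap a[8],a[9]; lo=9,mid=10 → 5 11 15 12 14 13 6 7 4 16 17 21 20
end: lo=9, hi=9; a = 5 11 15 12 14 13 6 7 4 16 17 21 20

5 11 15 12 14 13 6 7 4 16 17 21 20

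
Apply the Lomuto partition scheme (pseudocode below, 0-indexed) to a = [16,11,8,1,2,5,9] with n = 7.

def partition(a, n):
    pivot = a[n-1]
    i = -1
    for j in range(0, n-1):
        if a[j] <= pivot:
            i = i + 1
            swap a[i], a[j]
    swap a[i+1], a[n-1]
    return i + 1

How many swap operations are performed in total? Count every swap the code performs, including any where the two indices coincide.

5

pivot=9, i=-1
j=0: 16>9, skip
j=1: 11>9, skip
j=2: 8≤9, i=0, swap(0,2) ⇒ [8,11,16,1,2,5,9]
j=3: 1≤9, i=1, swap(1,3) ⇒ [8,1,16,11,2,5,9]
j=4: 2≤9, i=2, swap(2,4) ⇒ [8,1,2,11,16,5,9]
j=5: 5≤9, i=3, swap(3,5) ⇒ [8,1,2,5,16,11,9]
swap(4,6) ⇒ [8,1,2,5,9,11,16]; return 4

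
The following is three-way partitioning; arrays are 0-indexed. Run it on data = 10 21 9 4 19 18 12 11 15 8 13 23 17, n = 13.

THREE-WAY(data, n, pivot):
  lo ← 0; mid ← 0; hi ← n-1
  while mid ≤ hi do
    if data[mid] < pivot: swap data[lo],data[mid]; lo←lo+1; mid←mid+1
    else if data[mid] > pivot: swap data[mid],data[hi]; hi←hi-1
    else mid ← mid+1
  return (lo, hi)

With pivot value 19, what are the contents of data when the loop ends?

10 17 9 4 18 12 11 15 8 13 19 23 21

pivot = 19; lo=0, mid=0, hi=12
data[mid]=10<19: swap data[0],data[0]; lo=1,mid=1 → 10 21 9 4 19 18 12 11 15 8 13 23 17
data[mid]=21>19: swap data[1],data[12]; hi=11 → 10 17 9 4 19 18 12 11 15 8 13 23 21
data[mid]=17<19: swap data[1],data[1]; lo=2,mid=2 → 10 17 9 4 19 18 12 11 15 8 13 23 21
data[mid]=9<19: swap data[2],data[2]; lo=3,mid=3 → 10 17 9 4 19 18 12 11 15 8 13 23 21
data[mid]=4<19: swap data[3],data[3]; lo=4,mid=4 → 10 17 9 4 19 18 12 11 15 8 13 23 21
data[mid]=19=19: mid=5
data[mid]=18<19: swap data[4],data[5]; lo=5,mid=6 → 10 17 9 4 18 19 12 11 15 8 13 23 21
data[mid]=12<19: swap data[5],data[6]; lo=6,mid=7 → 10 17 9 4 18 12 19 11 15 8 13 23 21
data[mid]=11<19: swap data[6],data[7]; lo=7,mid=8 → 10 17 9 4 18 12 11 19 15 8 13 23 21
data[mid]=15<19: swap data[7],data[8]; lo=8,mid=9 → 10 17 9 4 18 12 11 15 19 8 13 23 21
data[mid]=8<19: swap data[8],data[9]; lo=9,mid=10 → 10 17 9 4 18 12 11 15 8 19 13 23 21
data[mid]=13<19: swap data[9],data[10]; lo=10,mid=11 → 10 17 9 4 18 12 11 15 8 13 19 23 21
data[mid]=23>19: swap data[11],data[11]; hi=10 → 10 17 9 4 18 12 11 15 8 13 19 23 21
end: lo=10, hi=10; data = 10 17 9 4 18 12 11 15 8 13 19 23 21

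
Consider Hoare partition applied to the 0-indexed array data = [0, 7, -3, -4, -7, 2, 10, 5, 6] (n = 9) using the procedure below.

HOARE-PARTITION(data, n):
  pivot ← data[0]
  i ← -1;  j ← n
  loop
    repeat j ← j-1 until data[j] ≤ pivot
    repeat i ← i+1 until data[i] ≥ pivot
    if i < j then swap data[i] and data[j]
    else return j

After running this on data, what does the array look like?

[-7, -4, -3, 7, 0, 2, 10, 5, 6]

pivot=0
j stops at 4 (-7), i stops at 0 (0); swap ⇒ [-7, 7, -3, -4, 0, 2, 10, 5, 6]
j stops at 3 (-4), i stops at 1 (7); swap ⇒ [-7, -4, -3, 7, 0, 2, 10, 5, 6]
j stops at 2, i stops at 3; i≥j ⇒ return 2. data=[-7, -4, -3, 7, 0, 2, 10, 5, 6]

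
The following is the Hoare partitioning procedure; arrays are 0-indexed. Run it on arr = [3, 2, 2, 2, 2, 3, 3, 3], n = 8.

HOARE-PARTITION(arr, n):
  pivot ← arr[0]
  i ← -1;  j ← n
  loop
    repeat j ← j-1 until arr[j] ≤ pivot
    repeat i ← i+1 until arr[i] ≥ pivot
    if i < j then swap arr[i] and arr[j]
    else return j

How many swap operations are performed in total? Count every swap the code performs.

2

pivot = arr[0] = 3; i = -1, j = 8
j→7 (arr[7]=3≤3), i→0 (arr[0]=3≥3); i<j, swap → [3, 2, 2, 2, 2, 3, 3, 3]
j→6 (arr[6]=3≤3), i→5 (arr[5]=3≥3); i<j, swap → [3, 2, 2, 2, 2, 3, 3, 3]
j→5, i→6; i≥j, return j=5. arr = [3, 2, 2, 2, 2, 3, 3, 3]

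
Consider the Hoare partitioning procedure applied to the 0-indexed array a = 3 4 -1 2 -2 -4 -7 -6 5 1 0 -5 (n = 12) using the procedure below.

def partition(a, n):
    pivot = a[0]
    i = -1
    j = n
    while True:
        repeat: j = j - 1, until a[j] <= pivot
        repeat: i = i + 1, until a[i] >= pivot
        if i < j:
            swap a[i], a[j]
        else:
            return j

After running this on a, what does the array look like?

-5 0 -1 2 -2 -4 -7 -6 1 5 4 3

pivot=3
j stops at 11 (-5), i stops at 0 (3); swap ⇒ -5 4 -1 2 -2 -4 -7 -6 5 1 0 3
j stops at 10 (0), i stops at 1 (4); swap ⇒ -5 0 -1 2 -2 -4 -7 -6 5 1 4 3
j stops at 9 (1), i stops at 8 (5); swap ⇒ -5 0 -1 2 -2 -4 -7 -6 1 5 4 3
j stops at 8, i stops at 9; i≥j ⇒ return 8. a=-5 0 -1 2 -2 -4 -7 -6 1 5 4 3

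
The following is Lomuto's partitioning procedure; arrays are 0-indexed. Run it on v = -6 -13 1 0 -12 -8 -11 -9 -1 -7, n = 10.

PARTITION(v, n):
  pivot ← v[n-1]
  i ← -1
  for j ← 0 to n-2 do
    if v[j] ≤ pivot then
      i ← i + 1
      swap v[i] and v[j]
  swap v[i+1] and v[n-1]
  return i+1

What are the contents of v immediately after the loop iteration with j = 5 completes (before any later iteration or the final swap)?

-13 -12 -8 0 -6 1 -11 -9 -1 -7

pivot=-7, i=-1
j=0: -6>-7, skip
j=1: -13≤-7, i=0, swap(0,1) ⇒ -13 -6 1 0 -12 -8 -11 -9 -1 -7
j=2: 1>-7, skip
j=3: 0>-7, skip
j=4: -12≤-7, i=1, swap(1,4) ⇒ -13 -12 1 0 -6 -8 -11 -9 -1 -7
j=5: -8≤-7, i=2, swap(2,5) ⇒ -13 -12 -8 0 -6 1 -11 -9 -1 -7
(after j=5) v = -13 -12 -8 0 -6 1 -11 -9 -1 -7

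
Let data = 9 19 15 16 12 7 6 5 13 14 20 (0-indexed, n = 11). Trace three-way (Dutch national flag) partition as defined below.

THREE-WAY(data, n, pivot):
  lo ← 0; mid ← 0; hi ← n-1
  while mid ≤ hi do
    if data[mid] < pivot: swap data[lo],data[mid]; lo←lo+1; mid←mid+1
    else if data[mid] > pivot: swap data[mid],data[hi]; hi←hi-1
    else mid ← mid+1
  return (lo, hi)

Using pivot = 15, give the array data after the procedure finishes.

pivot = 15; lo=0, mid=0, hi=10
data[mid]=9<15: swap data[0],data[0]; lo=1,mid=1 → 9 19 15 16 12 7 6 5 13 14 20
data[mid]=19>15: swap data[1],data[10]; hi=9 → 9 20 15 16 12 7 6 5 13 14 19
data[mid]=20>15: swap data[1],data[9]; hi=8 → 9 14 15 16 12 7 6 5 13 20 19
data[mid]=14<15: swap data[1],data[1]; lo=2,mid=2 → 9 14 15 16 12 7 6 5 13 20 19
data[mid]=15=15: mid=3
data[mid]=16>15: swap data[3],data[8]; hi=7 → 9 14 15 13 12 7 6 5 16 20 19
data[mid]=13<15: swap data[2],data[3]; lo=3,mid=4 → 9 14 13 15 12 7 6 5 16 20 19
data[mid]=12<15: swap data[3],data[4]; lo=4,mid=5 → 9 14 13 12 15 7 6 5 16 20 19
data[mid]=7<15: swap data[4],data[5]; lo=5,mid=6 → 9 14 13 12 7 15 6 5 16 20 19
data[mid]=6<15: swap data[5],data[6]; lo=6,mid=7 → 9 14 13 12 7 6 15 5 16 20 19
data[mid]=5<15: swap data[6],data[7]; lo=7,mid=8 → 9 14 13 12 7 6 5 15 16 20 19
end: lo=7, hi=7; data = 9 14 13 12 7 6 5 15 16 20 19

9 14 13 12 7 6 5 15 16 20 19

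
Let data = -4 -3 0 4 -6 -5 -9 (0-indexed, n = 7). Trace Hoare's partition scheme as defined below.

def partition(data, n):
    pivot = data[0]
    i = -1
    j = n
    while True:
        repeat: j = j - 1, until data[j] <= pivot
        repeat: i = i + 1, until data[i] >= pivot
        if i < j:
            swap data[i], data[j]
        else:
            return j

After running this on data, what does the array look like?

pivot = data[0] = -4; i = -1, j = 7
j→6 (data[6]=-9≤-4), i→0 (data[0]=-4≥-4); i<j, swap → -9 -3 0 4 -6 -5 -4
j→5 (data[5]=-5≤-4), i→1 (data[1]=-3≥-4); i<j, swap → -9 -5 0 4 -6 -3 -4
j→4 (data[4]=-6≤-4), i→2 (data[2]=0≥-4); i<j, swap → -9 -5 -6 4 0 -3 -4
j→2, i→3; i≥j, return j=2. data = -9 -5 -6 4 0 -3 -4

-9 -5 -6 4 0 -3 -4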